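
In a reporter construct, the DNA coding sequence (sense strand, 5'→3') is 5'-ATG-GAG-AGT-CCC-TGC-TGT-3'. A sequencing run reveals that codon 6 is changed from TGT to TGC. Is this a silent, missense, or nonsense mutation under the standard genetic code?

Position 18 falls in codon 6: TGT → Cys.
After the substitution the codon is TGC → Cys.
Both encode Cys, so the change is synonymous.

silent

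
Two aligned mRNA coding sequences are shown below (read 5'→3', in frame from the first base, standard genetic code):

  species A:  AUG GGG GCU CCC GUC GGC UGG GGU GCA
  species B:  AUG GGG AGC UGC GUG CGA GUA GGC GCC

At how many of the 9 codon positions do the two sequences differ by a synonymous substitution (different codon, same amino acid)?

Codon 1: AUG Met / AUG Met — identical.
Codon 2: GGG Gly / GGG Gly — identical.
Codon 3: GCU Ala / AGC Ser — nonsynonymous.
Codon 4: CCC Pro / UGC Cys — nonsynonymous.
Codon 5: GUC Val / GUG Val — synonymous.
Codon 6: GGC Gly / CGA Arg — nonsynonymous.
Codon 7: UGG Trp / GUA Val — nonsynonymous.
Codon 8: GGU Gly / GGC Gly — synonymous.
Codon 9: GCA Ala / GCC Ala — synonymous.
Synonymous differences: 3.

3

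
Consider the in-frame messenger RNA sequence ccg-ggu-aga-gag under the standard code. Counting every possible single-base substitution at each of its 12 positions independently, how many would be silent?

9

Codon 1 (CCG, Pro): 3 synonymous substitutions.
Codon 2 (GGU, Gly): 3 synonymous substitutions.
Codon 3 (AGA, Arg): 2 synonymous substitutions.
Codon 4 (GAG, Glu): 1 synonymous substitution.
Total: 3 + 3 + 2 + 1 = 9.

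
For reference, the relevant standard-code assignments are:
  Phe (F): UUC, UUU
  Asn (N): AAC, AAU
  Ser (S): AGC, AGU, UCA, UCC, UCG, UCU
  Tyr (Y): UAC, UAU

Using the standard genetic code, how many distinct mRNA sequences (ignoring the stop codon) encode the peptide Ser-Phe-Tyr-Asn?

48

Ser: 6 codons.
Phe: 2 codons.
Tyr: 2 codons.
Asn: 2 codons.
6 × 2 × 2 × 2 = 48.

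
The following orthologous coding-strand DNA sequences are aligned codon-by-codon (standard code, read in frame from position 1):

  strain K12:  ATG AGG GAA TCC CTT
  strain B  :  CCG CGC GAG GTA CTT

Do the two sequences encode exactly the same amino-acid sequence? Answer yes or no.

Codon 1: ATG Met / CCG Pro — nonsynonymous.
Codon 2: AGG Arg / CGC Arg — synonymous.
Codon 3: GAA Glu / GAG Glu — synonymous.
Codon 4: TCC Ser / GTA Val — nonsynonymous.
Codon 5: CTT Leu / CTT Leu — identical.
Nonsynonymous differences: 2 → different protein.

no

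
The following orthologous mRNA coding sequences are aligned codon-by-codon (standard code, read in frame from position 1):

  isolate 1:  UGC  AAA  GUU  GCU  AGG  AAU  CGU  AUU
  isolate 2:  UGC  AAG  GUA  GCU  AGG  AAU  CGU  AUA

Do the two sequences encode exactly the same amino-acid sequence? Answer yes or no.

yes

Codon 1: UGC Cys / UGC Cys — identical.
Codon 2: AAA Lys / AAG Lys — synonymous.
Codon 3: GUU Val / GUA Val — synonymous.
Codon 4: GCU Ala / GCU Ala — identical.
Codon 5: AGG Arg / AGG Arg — identical.
Codon 6: AAU Asn / AAU Asn — identical.
Codon 7: CGU Arg / CGU Arg — identical.
Codon 8: AUU Ile / AUA Ile — synonymous.
Nonsynonymous differences: 0 → same protein.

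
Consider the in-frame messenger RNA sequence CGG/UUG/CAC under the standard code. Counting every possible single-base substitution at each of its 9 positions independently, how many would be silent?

7

Codon 1 (CGG, Arg): 4 synonymous substitutions.
Codon 2 (UUG, Leu): 2 synonymous substitutions.
Codon 3 (CAC, His): 1 synonymous substitution.
Total: 4 + 2 + 1 = 7.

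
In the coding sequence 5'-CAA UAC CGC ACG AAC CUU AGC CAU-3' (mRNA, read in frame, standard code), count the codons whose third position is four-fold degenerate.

3

Codon 1 CAA (Gln): third position 2-fold.
Codon 2 UAC (Tyr): third position 2-fold.
Codon 3 CGC (Arg): third position 4-fold.
Codon 4 ACG (Thr): third position 4-fold.
Codon 5 AAC (Asn): third position 2-fold.
Codon 6 CUU (Leu): third position 4-fold.
Codon 7 AGC (Ser): third position 2-fold.
Codon 8 CAU (His): third position 2-fold.
Four-fold degenerate third positions: 3.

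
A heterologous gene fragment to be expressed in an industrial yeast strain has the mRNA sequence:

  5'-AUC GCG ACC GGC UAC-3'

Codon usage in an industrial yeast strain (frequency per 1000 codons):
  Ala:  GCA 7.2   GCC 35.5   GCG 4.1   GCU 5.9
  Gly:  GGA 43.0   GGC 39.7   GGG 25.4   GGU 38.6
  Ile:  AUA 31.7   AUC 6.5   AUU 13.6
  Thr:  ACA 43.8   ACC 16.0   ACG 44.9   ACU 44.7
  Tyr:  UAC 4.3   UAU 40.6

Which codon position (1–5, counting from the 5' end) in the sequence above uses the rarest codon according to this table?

2

Codon 1 AUC (Ile): 6.5 per 1000.
Codon 2 GCG (Ala): 4.1 per 1000.
Codon 3 ACC (Thr): 16.0 per 1000.
Codon 4 GGC (Gly): 39.7 per 1000.
Codon 5 UAC (Tyr): 4.3 per 1000.
Lowest frequency is 4.1 at codon 2.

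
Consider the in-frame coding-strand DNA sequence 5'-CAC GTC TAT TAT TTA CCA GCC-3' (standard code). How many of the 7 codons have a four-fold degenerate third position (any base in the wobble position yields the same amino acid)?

Codon 1 CAC (His): third position 2-fold.
Codon 2 GTC (Val): third position 4-fold.
Codon 3 TAT (Tyr): third position 2-fold.
Codon 4 TAT (Tyr): third position 2-fold.
Codon 5 TTA (Leu): third position 2-fold.
Codon 6 CCA (Pro): third position 4-fold.
Codon 7 GCC (Ala): third position 4-fold.
Four-fold degenerate third positions: 3.

3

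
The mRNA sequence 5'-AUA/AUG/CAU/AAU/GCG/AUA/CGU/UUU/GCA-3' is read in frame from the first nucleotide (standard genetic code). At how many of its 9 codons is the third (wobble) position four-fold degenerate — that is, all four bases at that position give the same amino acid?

Codon 1 AUA (Ile): third position 3-fold.
Codon 2 AUG (Met): third position 1-fold.
Codon 3 CAU (His): third position 2-fold.
Codon 4 AAU (Asn): third position 2-fold.
Codon 5 GCG (Ala): third position 4-fold.
Codon 6 AUA (Ile): third position 3-fold.
Codon 7 CGU (Arg): third position 4-fold.
Codon 8 UUU (Phe): third position 2-fold.
Codon 9 GCA (Ala): third position 4-fold.
Four-fold degenerate third positions: 3.

3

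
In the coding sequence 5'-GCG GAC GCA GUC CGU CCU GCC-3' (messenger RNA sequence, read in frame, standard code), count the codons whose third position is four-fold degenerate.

Codon 1 GCG (Ala): third position 4-fold.
Codon 2 GAC (Asp): third position 2-fold.
Codon 3 GCA (Ala): third position 4-fold.
Codon 4 GUC (Val): third position 4-fold.
Codon 5 CGU (Arg): third position 4-fold.
Codon 6 CCU (Pro): third position 4-fold.
Codon 7 GCC (Ala): third position 4-fold.
Four-fold degenerate third positions: 6.

6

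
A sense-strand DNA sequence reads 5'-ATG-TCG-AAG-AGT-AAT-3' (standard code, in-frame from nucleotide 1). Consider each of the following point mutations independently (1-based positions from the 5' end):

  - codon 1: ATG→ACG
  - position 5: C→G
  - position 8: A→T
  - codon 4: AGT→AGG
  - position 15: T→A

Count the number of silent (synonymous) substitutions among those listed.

0

Codon 1: ATG (Met) → ACG (Thr) — missense.
Codon 2: TCG (Ser) → TGG (Trp) — missense.
Codon 3: AAG (Lys) → ATG (Met) — missense.
Codon 4: AGT (Ser) → AGG (Arg) — missense.
Codon 5: AAT (Asn) → AAA (Lys) — missense.
Synonymous: 0 of 5.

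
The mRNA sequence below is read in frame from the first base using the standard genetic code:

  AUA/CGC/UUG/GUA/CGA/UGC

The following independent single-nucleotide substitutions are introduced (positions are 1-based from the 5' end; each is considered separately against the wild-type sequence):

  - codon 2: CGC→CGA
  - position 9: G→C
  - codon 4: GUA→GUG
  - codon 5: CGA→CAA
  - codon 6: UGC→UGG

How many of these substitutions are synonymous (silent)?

2

Codon 2: CGC (Arg) → CGA (Arg) — synonymous.
Codon 3: UUG (Leu) → UUC (Phe) — missense.
Codon 4: GUA (Val) → GUG (Val) — synonymous.
Codon 5: CGA (Arg) → CAA (Gln) — missense.
Codon 6: UGC (Cys) → UGG (Trp) — missense.
Synonymous: 2 of 5.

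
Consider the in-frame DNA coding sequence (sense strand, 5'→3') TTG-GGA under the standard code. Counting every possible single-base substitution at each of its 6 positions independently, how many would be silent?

5

Codon 1 (TTG, Leu): 2 synonymous substitutions.
Codon 2 (GGA, Gly): 3 synonymous substitutions.
Total: 2 + 3 = 5.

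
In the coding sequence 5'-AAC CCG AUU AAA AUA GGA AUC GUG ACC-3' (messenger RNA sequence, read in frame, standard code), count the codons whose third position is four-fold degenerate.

Codon 1 AAC (Asn): third position 2-fold.
Codon 2 CCG (Pro): third position 4-fold.
Codon 3 AUU (Ile): third position 3-fold.
Codon 4 AAA (Lys): third position 2-fold.
Codon 5 AUA (Ile): third position 3-fold.
Codon 6 GGA (Gly): third position 4-fold.
Codon 7 AUC (Ile): third position 3-fold.
Codon 8 GUG (Val): third position 4-fold.
Codon 9 ACC (Thr): third position 4-fold.
Four-fold degenerate third positions: 4.

4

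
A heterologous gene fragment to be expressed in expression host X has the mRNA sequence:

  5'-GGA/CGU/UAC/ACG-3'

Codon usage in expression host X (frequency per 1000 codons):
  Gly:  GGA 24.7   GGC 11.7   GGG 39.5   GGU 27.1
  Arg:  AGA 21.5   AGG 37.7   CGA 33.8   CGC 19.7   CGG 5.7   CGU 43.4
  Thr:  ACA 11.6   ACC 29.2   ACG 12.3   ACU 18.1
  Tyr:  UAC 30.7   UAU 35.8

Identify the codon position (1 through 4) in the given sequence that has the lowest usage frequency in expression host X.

4

Codon 1 GGA (Gly): 24.7 per 1000.
Codon 2 CGU (Arg): 43.4 per 1000.
Codon 3 UAC (Tyr): 30.7 per 1000.
Codon 4 ACG (Thr): 12.3 per 1000.
Lowest frequency is 12.3 at codon 4.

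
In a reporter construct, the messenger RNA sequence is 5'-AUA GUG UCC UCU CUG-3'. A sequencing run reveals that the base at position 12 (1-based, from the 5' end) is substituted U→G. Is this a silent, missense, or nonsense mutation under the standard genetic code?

Position 12 falls in codon 4: UCU → Ser.
After the substitution the codon is UCG → Ser.
Both encode Ser, so the change is synonymous.

silent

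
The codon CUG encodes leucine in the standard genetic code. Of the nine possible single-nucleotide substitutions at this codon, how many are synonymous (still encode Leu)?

Position 1: UUG → 1 synonymous.
Position 2: none → 0 synonymous.
Position 3: CUU, CUC, CUA → 3 synonymous.
Total: 1 + 0 + 3 = 4.

4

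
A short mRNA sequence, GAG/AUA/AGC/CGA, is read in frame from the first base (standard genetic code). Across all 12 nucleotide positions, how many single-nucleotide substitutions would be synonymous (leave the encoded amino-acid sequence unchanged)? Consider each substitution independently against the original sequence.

8

Codon 1 (GAG, Glu): 1 synonymous substitution.
Codon 2 (AUA, Ile): 2 synonymous substitutions.
Codon 3 (AGC, Ser): 1 synonymous substitution.
Codon 4 (CGA, Arg): 4 synonymous substitutions.
Total: 1 + 2 + 1 + 4 = 8.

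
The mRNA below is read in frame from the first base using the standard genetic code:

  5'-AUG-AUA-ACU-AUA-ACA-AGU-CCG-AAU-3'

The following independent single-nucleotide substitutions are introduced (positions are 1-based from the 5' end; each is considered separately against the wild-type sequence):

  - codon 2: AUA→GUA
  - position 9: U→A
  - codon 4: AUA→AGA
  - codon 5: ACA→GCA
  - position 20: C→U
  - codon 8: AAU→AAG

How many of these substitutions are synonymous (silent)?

1

Codon 2: AUA (Ile) → GUA (Val) — missense.
Codon 3: ACU (Thr) → ACA (Thr) — synonymous.
Codon 4: AUA (Ile) → AGA (Arg) — missense.
Codon 5: ACA (Thr) → GCA (Ala) — missense.
Codon 7: CCG (Pro) → CUG (Leu) — missense.
Codon 8: AAU (Asn) → AAG (Lys) — missense.
Synonymous: 1 of 6.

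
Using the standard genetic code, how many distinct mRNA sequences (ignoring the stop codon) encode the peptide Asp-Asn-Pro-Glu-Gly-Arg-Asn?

1536

Asp: 2 codons.
Asn: 2 codons.
Pro: 4 codons.
Glu: 2 codons.
Gly: 4 codons.
Arg: 6 codons.
Asn: 2 codons.
2 × 2 × 4 × 2 × 4 × 6 × 2 = 1536.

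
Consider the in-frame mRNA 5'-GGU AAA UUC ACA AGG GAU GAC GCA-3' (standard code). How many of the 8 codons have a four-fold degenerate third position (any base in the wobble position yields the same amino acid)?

Codon 1 GGU (Gly): third position 4-fold.
Codon 2 AAA (Lys): third position 2-fold.
Codon 3 UUC (Phe): third position 2-fold.
Codon 4 ACA (Thr): third position 4-fold.
Codon 5 AGG (Arg): third position 2-fold.
Codon 6 GAU (Asp): third position 2-fold.
Codon 7 GAC (Asp): third position 2-fold.
Codon 8 GCA (Ala): third position 4-fold.
Four-fold degenerate third positions: 3.

3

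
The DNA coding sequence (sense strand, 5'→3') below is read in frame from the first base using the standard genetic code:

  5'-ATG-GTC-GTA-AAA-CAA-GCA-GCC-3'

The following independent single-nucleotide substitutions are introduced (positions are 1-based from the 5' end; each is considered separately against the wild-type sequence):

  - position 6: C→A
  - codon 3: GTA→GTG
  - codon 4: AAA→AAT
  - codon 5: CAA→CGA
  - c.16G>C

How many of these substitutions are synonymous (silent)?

Codon 2: GTC (Val) → GTA (Val) — synonymous.
Codon 3: GTA (Val) → GTG (Val) — synonymous.
Codon 4: AAA (Lys) → AAT (Asn) — missense.
Codon 5: CAA (Gln) → CGA (Arg) — missense.
Codon 6: GCA (Ala) → CCA (Pro) — missense.
Synonymous: 2 of 5.

2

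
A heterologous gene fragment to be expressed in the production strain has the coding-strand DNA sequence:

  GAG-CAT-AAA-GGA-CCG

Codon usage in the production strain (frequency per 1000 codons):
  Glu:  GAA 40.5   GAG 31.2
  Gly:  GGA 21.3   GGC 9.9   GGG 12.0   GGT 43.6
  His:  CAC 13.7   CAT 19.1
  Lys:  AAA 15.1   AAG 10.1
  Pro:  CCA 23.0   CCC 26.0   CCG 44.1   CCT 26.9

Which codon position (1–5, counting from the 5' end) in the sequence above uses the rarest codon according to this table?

Codon 1 GAG (Glu): 31.2 per 1000.
Codon 2 CAT (His): 19.1 per 1000.
Codon 3 AAA (Lys): 15.1 per 1000.
Codon 4 GGA (Gly): 21.3 per 1000.
Codon 5 CCG (Pro): 44.1 per 1000.
Lowest frequency is 15.1 at codon 3.

3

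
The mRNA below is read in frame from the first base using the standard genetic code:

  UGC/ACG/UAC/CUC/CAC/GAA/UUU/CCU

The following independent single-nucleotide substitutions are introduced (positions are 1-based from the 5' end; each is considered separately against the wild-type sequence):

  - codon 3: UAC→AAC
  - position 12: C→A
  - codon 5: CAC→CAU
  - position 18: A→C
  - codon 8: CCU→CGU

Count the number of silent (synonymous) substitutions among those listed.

2

Codon 3: UAC (Tyr) → AAC (Asn) — missense.
Codon 4: CUC (Leu) → CUA (Leu) — synonymous.
Codon 5: CAC (His) → CAU (His) — synonymous.
Codon 6: GAA (Glu) → GAC (Asp) — missense.
Codon 8: CCU (Pro) → CGU (Arg) — missense.
Synonymous: 2 of 5.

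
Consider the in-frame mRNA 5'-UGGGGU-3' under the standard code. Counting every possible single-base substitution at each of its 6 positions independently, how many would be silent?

3

Codon 1 (UGG, Trp): 0 synonymous substitutions.
Codon 2 (GGU, Gly): 3 synonymous substitutions.
Total: 0 + 3 = 3.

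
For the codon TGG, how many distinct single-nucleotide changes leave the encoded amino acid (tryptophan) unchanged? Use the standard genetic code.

Position 1: none → 0 synonymous.
Position 2: none → 0 synonymous.
Position 3: none → 0 synonymous.
Total: 0 + 0 + 0 = 0.

0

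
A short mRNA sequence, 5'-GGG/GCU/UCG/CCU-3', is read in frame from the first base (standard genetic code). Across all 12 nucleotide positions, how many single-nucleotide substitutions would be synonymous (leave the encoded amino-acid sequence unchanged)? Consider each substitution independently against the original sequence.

Codon 1 (GGG, Gly): 3 synonymous substitutions.
Codon 2 (GCU, Ala): 3 synonymous substitutions.
Codon 3 (UCG, Ser): 3 synonymous substitutions.
Codon 4 (CCU, Pro): 3 synonymous substitutions.
Total: 3 + 3 + 3 + 3 = 12.

12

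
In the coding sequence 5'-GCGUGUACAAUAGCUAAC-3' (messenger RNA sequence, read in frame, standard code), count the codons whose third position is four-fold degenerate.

Codon 1 GCG (Ala): third position 4-fold.
Codon 2 UGU (Cys): third position 2-fold.
Codon 3 ACA (Thr): third position 4-fold.
Codon 4 AUA (Ile): third position 3-fold.
Codon 5 GCU (Ala): third position 4-fold.
Codon 6 AAC (Asn): third position 2-fold.
Four-fold degenerate third positions: 3.

3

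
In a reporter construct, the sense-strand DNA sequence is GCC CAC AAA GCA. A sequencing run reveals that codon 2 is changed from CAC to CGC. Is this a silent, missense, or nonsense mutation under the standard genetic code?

missense

Position 5 falls in codon 2: CAC → His.
After the substitution the codon is CGC → Arg.
His ≠ Arg, so this is a missense mutation.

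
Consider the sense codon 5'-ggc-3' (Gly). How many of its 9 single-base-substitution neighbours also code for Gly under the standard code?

3

Position 1: none → 0 synonymous.
Position 2: none → 0 synonymous.
Position 3: GGU, GGA, GGG → 3 synonymous.
Total: 0 + 0 + 3 = 3.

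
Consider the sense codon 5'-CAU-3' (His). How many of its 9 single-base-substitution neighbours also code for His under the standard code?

1

Position 1: none → 0 synonymous.
Position 2: none → 0 synonymous.
Position 3: CAC → 1 synonymous.
Total: 0 + 0 + 1 = 1.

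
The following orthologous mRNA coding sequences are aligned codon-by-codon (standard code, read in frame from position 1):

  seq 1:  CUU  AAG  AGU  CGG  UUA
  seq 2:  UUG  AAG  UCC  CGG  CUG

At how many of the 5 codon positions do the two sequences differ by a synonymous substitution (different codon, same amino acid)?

3

Codon 1: CUU Leu / UUG Leu — synonymous.
Codon 2: AAG Lys / AAG Lys — identical.
Codon 3: AGU Ser / UCC Ser — synonymous.
Codon 4: CGG Arg / CGG Arg — identical.
Codon 5: UUA Leu / CUG Leu — synonymous.
Synonymous differences: 3.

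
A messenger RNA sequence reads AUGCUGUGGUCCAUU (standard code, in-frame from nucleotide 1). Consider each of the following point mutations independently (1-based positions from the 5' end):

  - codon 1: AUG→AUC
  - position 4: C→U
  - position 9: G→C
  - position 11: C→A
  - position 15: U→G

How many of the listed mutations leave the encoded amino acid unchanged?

Codon 1: AUG (Met) → AUC (Ile) — missense.
Codon 2: CUG (Leu) → UUG (Leu) — synonymous.
Codon 3: UGG (Trp) → UGC (Cys) — missense.
Codon 4: UCC (Ser) → UAC (Tyr) — missense.
Codon 5: AUU (Ile) → AUG (Met) — missense.
Synonymous: 1 of 5.

1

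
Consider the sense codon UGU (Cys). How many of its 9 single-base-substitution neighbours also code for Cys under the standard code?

Position 1: none → 0 synonymous.
Position 2: none → 0 synonymous.
Position 3: UGC → 1 synonymous.
Total: 0 + 0 + 1 = 1.

1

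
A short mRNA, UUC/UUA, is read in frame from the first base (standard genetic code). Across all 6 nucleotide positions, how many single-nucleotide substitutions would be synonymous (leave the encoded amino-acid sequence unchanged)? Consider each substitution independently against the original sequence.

Codon 1 (UUC, Phe): 1 synonymous substitution.
Codon 2 (UUA, Leu): 2 synonymous substitutions.
Total: 1 + 2 = 3.

3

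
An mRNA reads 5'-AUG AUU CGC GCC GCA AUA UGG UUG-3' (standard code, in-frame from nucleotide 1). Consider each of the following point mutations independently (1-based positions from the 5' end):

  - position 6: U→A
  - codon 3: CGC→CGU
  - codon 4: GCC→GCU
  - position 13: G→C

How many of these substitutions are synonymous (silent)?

3

Codon 2: AUU (Ile) → AUA (Ile) — synonymous.
Codon 3: CGC (Arg) → CGU (Arg) — synonymous.
Codon 4: GCC (Ala) → GCU (Ala) — synonymous.
Codon 5: GCA (Ala) → CCA (Pro) — missense.
Synonymous: 3 of 4.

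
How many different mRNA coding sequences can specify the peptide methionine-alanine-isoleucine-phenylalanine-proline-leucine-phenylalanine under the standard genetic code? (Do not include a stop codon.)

1152

Met: 1 codon.
Ala: 4 codons.
Ile: 3 codons.
Phe: 2 codons.
Pro: 4 codons.
Leu: 6 codons.
Phe: 2 codons.
1 × 4 × 3 × 2 × 4 × 6 × 2 = 1152.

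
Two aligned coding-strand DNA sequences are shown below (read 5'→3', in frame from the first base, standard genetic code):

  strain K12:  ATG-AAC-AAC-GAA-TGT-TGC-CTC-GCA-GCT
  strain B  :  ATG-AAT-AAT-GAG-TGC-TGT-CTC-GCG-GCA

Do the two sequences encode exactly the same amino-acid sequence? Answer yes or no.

Codon 1: ATG Met / ATG Met — identical.
Codon 2: AAC Asn / AAT Asn — synonymous.
Codon 3: AAC Asn / AAT Asn — synonymous.
Codon 4: GAA Glu / GAG Glu — synonymous.
Codon 5: TGT Cys / TGC Cys — synonymous.
Codon 6: TGC Cys / TGT Cys — synonymous.
Codon 7: CTC Leu / CTC Leu — identical.
Codon 8: GCA Ala / GCG Ala — synonymous.
Codon 9: GCT Ala / GCA Ala — synonymous.
Nonsynonymous differences: 0 → same protein.

yes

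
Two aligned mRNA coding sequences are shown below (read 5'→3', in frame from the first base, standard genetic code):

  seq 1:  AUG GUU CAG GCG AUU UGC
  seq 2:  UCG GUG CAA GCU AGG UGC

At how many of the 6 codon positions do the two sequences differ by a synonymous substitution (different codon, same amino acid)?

3

Codon 1: AUG Met / UCG Ser — nonsynonymous.
Codon 2: GUU Val / GUG Val — synonymous.
Codon 3: CAG Gln / CAA Gln — synonymous.
Codon 4: GCG Ala / GCU Ala — synonymous.
Codon 5: AUU Ile / AGG Arg — nonsynonymous.
Codon 6: UGC Cys / UGC Cys — identical.
Synonymous differences: 3.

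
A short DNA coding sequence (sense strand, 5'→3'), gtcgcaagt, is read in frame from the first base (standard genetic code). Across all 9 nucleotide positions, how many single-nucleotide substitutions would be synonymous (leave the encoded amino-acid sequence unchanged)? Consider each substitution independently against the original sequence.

7

Codon 1 (GTC, Val): 3 synonymous substitutions.
Codon 2 (GCA, Ala): 3 synonymous substitutions.
Codon 3 (AGT, Ser): 1 synonymous substitution.
Total: 3 + 3 + 1 = 7.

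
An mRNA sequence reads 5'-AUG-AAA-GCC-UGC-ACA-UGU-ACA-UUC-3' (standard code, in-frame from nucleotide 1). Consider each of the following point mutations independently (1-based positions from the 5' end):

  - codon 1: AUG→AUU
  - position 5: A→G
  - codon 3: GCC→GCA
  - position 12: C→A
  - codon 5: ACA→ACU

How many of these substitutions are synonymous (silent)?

Codon 1: AUG (Met) → AUU (Ile) — missense.
Codon 2: AAA (Lys) → AGA (Arg) — missense.
Codon 3: GCC (Ala) → GCA (Ala) — synonymous.
Codon 4: UGC (Cys) → UGA (Stop) — nonsense.
Codon 5: ACA (Thr) → ACU (Thr) — synonymous.
Synonymous: 2 of 5.

2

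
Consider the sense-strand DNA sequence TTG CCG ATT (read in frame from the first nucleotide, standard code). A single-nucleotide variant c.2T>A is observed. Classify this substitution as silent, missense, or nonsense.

Position 2 falls in codon 1: TTG → Leu.
After the substitution the codon is TAG → Stop.
The new codon is a stop codon, so this is a nonsense mutation.

nonsense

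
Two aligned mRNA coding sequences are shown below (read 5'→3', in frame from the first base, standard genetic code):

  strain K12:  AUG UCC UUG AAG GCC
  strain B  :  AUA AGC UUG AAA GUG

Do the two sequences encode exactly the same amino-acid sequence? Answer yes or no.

no

Codon 1: AUG Met / AUA Ile — nonsynonymous.
Codon 2: UCC Ser / AGC Ser — synonymous.
Codon 3: UUG Leu / UUG Leu — identical.
Codon 4: AAG Lys / AAA Lys — synonymous.
Codon 5: GCC Ala / GUG Val — nonsynonymous.
Nonsynonymous differences: 2 → different protein.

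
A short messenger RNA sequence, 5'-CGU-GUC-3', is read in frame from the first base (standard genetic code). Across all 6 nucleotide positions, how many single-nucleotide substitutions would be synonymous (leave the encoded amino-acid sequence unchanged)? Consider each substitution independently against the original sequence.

6

Codon 1 (CGU, Arg): 3 synonymous substitutions.
Codon 2 (GUC, Val): 3 synonymous substitutions.
Total: 3 + 3 = 6.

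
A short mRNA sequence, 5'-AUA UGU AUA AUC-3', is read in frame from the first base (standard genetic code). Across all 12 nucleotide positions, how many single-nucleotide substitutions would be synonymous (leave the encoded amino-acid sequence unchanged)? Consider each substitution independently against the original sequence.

Codon 1 (AUA, Ile): 2 synonymous substitutions.
Codon 2 (UGU, Cys): 1 synonymous substitution.
Codon 3 (AUA, Ile): 2 synonymous substitutions.
Codon 4 (AUC, Ile): 2 synonymous substitutions.
Total: 2 + 1 + 2 + 2 = 7.

7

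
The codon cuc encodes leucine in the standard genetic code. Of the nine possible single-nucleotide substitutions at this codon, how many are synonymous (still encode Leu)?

3

Position 1: none → 0 synonymous.
Position 2: none → 0 synonymous.
Position 3: CUU, CUA, CUG → 3 synonymous.
Total: 0 + 0 + 3 = 3.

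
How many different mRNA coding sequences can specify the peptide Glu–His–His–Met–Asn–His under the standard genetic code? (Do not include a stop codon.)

32

Glu: 2 codons.
His: 2 codons.
His: 2 codons.
Met: 1 codon.
Asn: 2 codons.
His: 2 codons.
2 × 2 × 2 × 1 × 2 × 2 = 32.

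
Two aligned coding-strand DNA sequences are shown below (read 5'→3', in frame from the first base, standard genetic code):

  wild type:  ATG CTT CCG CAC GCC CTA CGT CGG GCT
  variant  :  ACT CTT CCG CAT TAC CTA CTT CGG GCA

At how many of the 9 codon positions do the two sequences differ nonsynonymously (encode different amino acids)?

3

Codon 1: ATG Met / ACT Thr — nonsynonymous.
Codon 2: CTT Leu / CTT Leu — identical.
Codon 3: CCG Pro / CCG Pro — identical.
Codon 4: CAC His / CAT His — synonymous.
Codon 5: GCC Ala / TAC Tyr — nonsynonymous.
Codon 6: CTA Leu / CTA Leu — identical.
Codon 7: CGT Arg / CTT Leu — nonsynonymous.
Codon 8: CGG Arg / CGG Arg — identical.
Codon 9: GCT Ala / GCA Ala — synonymous.
Nonsynonymous differences: 3.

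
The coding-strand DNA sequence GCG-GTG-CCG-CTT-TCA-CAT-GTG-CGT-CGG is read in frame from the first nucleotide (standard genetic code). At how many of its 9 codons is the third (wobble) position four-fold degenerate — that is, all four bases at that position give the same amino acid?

Codon 1 GCG (Ala): third position 4-fold.
Codon 2 GTG (Val): third position 4-fold.
Codon 3 CCG (Pro): third position 4-fold.
Codon 4 CTT (Leu): third position 4-fold.
Codon 5 TCA (Ser): third position 4-fold.
Codon 6 CAT (His): third position 2-fold.
Codon 7 GTG (Val): third position 4-fold.
Codon 8 CGT (Arg): third position 4-fold.
Codon 9 CGG (Arg): third position 4-fold.
Four-fold degenerate third positions: 8.

8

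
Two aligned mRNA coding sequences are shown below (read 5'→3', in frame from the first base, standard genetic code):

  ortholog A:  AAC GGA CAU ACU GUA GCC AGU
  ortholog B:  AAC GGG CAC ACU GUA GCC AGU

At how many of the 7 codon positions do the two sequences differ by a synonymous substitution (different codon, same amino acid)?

Codon 1: AAC Asn / AAC Asn — identical.
Codon 2: GGA Gly / GGG Gly — synonymous.
Codon 3: CAU His / CAC His — synonymous.
Codon 4: ACU Thr / ACU Thr — identical.
Codon 5: GUA Val / GUA Val — identical.
Codon 6: GCC Ala / GCC Ala — identical.
Codon 7: AGU Ser / AGU Ser — identical.
Synonymous differences: 2.

2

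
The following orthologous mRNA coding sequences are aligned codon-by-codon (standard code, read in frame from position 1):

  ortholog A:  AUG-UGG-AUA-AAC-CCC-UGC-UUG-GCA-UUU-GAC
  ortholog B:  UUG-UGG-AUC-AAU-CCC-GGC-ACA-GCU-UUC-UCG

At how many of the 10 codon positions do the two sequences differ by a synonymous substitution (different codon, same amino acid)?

Codon 1: AUG Met / UUG Leu — nonsynonymous.
Codon 2: UGG Trp / UGG Trp — identical.
Codon 3: AUA Ile / AUC Ile — synonymous.
Codon 4: AAC Asn / AAU Asn — synonymous.
Codon 5: CCC Pro / CCC Pro — identical.
Codon 6: UGC Cys / GGC Gly — nonsynonymous.
Codon 7: UUG Leu / ACA Thr — nonsynonymous.
Codon 8: GCA Ala / GCU Ala — synonymous.
Codon 9: UUU Phe / UUC Phe — synonymous.
Codon 10: GAC Asp / UCG Ser — nonsynonymous.
Synonymous differences: 4.

4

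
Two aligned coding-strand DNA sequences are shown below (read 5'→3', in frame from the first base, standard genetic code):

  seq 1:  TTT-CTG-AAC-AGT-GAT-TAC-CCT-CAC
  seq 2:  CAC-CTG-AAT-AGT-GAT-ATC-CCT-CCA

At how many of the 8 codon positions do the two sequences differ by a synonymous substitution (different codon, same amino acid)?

1

Codon 1: TTT Phe / CAC His — nonsynonymous.
Codon 2: CTG Leu / CTG Leu — identical.
Codon 3: AAC Asn / AAT Asn — synonymous.
Codon 4: AGT Ser / AGT Ser — identical.
Codon 5: GAT Asp / GAT Asp — identical.
Codon 6: TAC Tyr / ATC Ile — nonsynonymous.
Codon 7: CCT Pro / CCT Pro — identical.
Codon 8: CAC His / CCA Pro — nonsynonymous.
Synonymous differences: 1.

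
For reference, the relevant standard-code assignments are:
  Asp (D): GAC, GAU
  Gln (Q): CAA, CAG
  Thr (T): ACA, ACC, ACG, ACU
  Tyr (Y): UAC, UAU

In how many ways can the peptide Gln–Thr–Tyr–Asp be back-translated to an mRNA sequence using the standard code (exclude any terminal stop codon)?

Gln: 2 codons.
Thr: 4 codons.
Tyr: 2 codons.
Asp: 2 codons.
2 × 4 × 2 × 2 = 32.

32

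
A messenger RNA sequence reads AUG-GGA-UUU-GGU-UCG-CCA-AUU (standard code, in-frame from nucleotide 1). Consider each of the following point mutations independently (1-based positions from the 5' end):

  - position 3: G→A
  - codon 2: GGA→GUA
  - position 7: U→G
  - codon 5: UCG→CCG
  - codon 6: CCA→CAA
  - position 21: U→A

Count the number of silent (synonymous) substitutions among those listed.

1

Codon 1: AUG (Met) → AUA (Ile) — missense.
Codon 2: GGA (Gly) → GUA (Val) — missense.
Codon 3: UUU (Phe) → GUU (Val) — missense.
Codon 5: UCG (Ser) → CCG (Pro) — missense.
Codon 6: CCA (Pro) → CAA (Gln) — missense.
Codon 7: AUU (Ile) → AUA (Ile) — synonymous.
Synonymous: 1 of 6.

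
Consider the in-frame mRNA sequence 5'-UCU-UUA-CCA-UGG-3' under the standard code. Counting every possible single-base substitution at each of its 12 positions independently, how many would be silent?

Codon 1 (UCU, Ser): 3 synonymous substitutions.
Codon 2 (UUA, Leu): 2 synonymous substitutions.
Codon 3 (CCA, Pro): 3 synonymous substitutions.
Codon 4 (UGG, Trp): 0 synonymous substitutions.
Total: 3 + 2 + 3 + 0 = 8.

8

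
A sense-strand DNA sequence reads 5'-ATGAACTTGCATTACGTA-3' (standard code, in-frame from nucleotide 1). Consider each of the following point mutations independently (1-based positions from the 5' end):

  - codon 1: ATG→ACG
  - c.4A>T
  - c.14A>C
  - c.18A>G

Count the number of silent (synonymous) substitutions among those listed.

Codon 1: ATG (Met) → ACG (Thr) — missense.
Codon 2: AAC (Asn) → TAC (Tyr) — missense.
Codon 5: TAC (Tyr) → TCC (Ser) — missense.
Codon 6: GTA (Val) → GTG (Val) — synonymous.
Synonymous: 1 of 4.

1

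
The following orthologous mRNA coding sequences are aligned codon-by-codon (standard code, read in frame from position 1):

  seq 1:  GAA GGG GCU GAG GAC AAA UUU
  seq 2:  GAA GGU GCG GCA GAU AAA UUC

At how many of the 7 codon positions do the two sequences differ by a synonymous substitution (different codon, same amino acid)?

4

Codon 1: GAA Glu / GAA Glu — identical.
Codon 2: GGG Gly / GGU Gly — synonymous.
Codon 3: GCU Ala / GCG Ala — synonymous.
Codon 4: GAG Glu / GCA Ala — nonsynonymous.
Codon 5: GAC Asp / GAU Asp — synonymous.
Codon 6: AAA Lys / AAA Lys — identical.
Codon 7: UUU Phe / UUC Phe — synonymous.
Synonymous differences: 4.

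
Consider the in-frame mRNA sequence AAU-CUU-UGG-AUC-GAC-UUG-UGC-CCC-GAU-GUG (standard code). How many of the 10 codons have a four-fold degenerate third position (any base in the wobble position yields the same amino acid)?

Codon 1 AAU (Asn): third position 2-fold.
Codon 2 CUU (Leu): third position 4-fold.
Codon 3 UGG (Trp): third position 1-fold.
Codon 4 AUC (Ile): third position 3-fold.
Codon 5 GAC (Asp): third position 2-fold.
Codon 6 UUG (Leu): third position 2-fold.
Codon 7 UGC (Cys): third position 2-fold.
Codon 8 CCC (Pro): third position 4-fold.
Codon 9 GAU (Asp): third position 2-fold.
Codon 10 GUG (Val): third position 4-fold.
Four-fold degenerate third positions: 3.

3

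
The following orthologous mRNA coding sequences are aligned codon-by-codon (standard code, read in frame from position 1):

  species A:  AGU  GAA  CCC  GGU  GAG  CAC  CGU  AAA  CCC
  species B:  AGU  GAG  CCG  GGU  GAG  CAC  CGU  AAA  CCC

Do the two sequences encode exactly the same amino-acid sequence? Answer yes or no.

Codon 1: AGU Ser / AGU Ser — identical.
Codon 2: GAA Glu / GAG Glu — synonymous.
Codon 3: CCC Pro / CCG Pro — synonymous.
Codon 4: GGU Gly / GGU Gly — identical.
Codon 5: GAG Glu / GAG Glu — identical.
Codon 6: CAC His / CAC His — identical.
Codon 7: CGU Arg / CGU Arg — identical.
Codon 8: AAA Lys / AAA Lys — identical.
Codon 9: CCC Pro / CCC Pro — identical.
Nonsynonymous differences: 0 → same protein.

yes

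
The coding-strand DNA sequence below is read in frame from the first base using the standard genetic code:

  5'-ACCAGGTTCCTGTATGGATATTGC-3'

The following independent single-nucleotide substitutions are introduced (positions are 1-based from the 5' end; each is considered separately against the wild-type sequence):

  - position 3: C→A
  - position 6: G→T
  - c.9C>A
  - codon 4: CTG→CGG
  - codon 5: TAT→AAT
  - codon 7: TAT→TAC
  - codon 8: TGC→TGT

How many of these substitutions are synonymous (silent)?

3

Codon 1: ACC (Thr) → ACA (Thr) — synonymous.
Codon 2: AGG (Arg) → AGT (Ser) — missense.
Codon 3: TTC (Phe) → TTA (Leu) — missense.
Codon 4: CTG (Leu) → CGG (Arg) — missense.
Codon 5: TAT (Tyr) → AAT (Asn) — missense.
Codon 7: TAT (Tyr) → TAC (Tyr) — synonymous.
Codon 8: TGC (Cys) → TGT (Cys) — synonymous.
Synonymous: 3 of 7.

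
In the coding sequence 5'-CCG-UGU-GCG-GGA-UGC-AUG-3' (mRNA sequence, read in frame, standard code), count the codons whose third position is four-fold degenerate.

3

Codon 1 CCG (Pro): third position 4-fold.
Codon 2 UGU (Cys): third position 2-fold.
Codon 3 GCG (Ala): third position 4-fold.
Codon 4 GGA (Gly): third position 4-fold.
Codon 5 UGC (Cys): third position 2-fold.
Codon 6 AUG (Met): third position 1-fold.
Four-fold degenerate third positions: 3.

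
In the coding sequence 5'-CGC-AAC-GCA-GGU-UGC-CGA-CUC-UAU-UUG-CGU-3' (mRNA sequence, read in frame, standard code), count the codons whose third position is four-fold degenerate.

6

Codon 1 CGC (Arg): third position 4-fold.
Codon 2 AAC (Asn): third position 2-fold.
Codon 3 GCA (Ala): third position 4-fold.
Codon 4 GGU (Gly): third position 4-fold.
Codon 5 UGC (Cys): third position 2-fold.
Codon 6 CGA (Arg): third position 4-fold.
Codon 7 CUC (Leu): third position 4-fold.
Codon 8 UAU (Tyr): third position 2-fold.
Codon 9 UUG (Leu): third position 2-fold.
Codon 10 CGU (Arg): third position 4-fold.
Four-fold degenerate third positions: 6.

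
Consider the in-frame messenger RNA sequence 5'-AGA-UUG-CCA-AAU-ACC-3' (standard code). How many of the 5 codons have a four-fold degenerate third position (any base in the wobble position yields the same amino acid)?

2

Codon 1 AGA (Arg): third position 2-fold.
Codon 2 UUG (Leu): third position 2-fold.
Codon 3 CCA (Pro): third position 4-fold.
Codon 4 AAU (Asn): third position 2-fold.
Codon 5 ACC (Thr): third position 4-fold.
Four-fold degenerate third positions: 2.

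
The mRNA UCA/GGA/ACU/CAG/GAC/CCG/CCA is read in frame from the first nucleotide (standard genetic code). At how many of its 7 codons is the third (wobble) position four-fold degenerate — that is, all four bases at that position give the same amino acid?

Codon 1 UCA (Ser): third position 4-fold.
Codon 2 GGA (Gly): third position 4-fold.
Codon 3 ACU (Thr): third position 4-fold.
Codon 4 CAG (Gln): third position 2-fold.
Codon 5 GAC (Asp): third position 2-fold.
Codon 6 CCG (Pro): third position 4-fold.
Codon 7 CCA (Pro): third position 4-fold.
Four-fold degenerate third positions: 5.

5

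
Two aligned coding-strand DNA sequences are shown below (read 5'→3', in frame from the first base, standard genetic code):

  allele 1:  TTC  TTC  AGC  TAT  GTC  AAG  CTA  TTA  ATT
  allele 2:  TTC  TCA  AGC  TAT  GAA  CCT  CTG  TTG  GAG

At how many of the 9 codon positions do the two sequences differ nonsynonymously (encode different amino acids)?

4

Codon 1: TTC Phe / TTC Phe — identical.
Codon 2: TTC Phe / TCA Ser — nonsynonymous.
Codon 3: AGC Ser / AGC Ser — identical.
Codon 4: TAT Tyr / TAT Tyr — identical.
Codon 5: GTC Val / GAA Glu — nonsynonymous.
Codon 6: AAG Lys / CCT Pro — nonsynonymous.
Codon 7: CTA Leu / CTG Leu — synonymous.
Codon 8: TTA Leu / TTG Leu — synonymous.
Codon 9: ATT Ile / GAG Glu — nonsynonymous.
Nonsynonymous differences: 4.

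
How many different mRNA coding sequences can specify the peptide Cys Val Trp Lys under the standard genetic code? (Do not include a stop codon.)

16

Cys: 2 codons.
Val: 4 codons.
Trp: 1 codon.
Lys: 2 codons.
2 × 4 × 1 × 2 = 16.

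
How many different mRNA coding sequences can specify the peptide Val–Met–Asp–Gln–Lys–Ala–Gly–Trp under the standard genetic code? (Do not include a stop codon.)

Val: 4 codons.
Met: 1 codon.
Asp: 2 codons.
Gln: 2 codons.
Lys: 2 codons.
Ala: 4 codons.
Gly: 4 codons.
Trp: 1 codon.
4 × 1 × 2 × 2 × 2 × 4 × 4 × 1 = 512.

512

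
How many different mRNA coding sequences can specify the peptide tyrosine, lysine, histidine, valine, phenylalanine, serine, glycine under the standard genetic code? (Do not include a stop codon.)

Tyr: 2 codons.
Lys: 2 codons.
His: 2 codons.
Val: 4 codons.
Phe: 2 codons.
Ser: 6 codons.
Gly: 4 codons.
2 × 2 × 2 × 4 × 2 × 6 × 4 = 1536.

1536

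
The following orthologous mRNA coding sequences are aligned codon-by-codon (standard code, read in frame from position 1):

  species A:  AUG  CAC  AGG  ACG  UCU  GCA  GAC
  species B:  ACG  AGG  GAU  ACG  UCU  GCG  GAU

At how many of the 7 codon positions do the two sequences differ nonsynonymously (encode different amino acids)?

Codon 1: AUG Met / ACG Thr — nonsynonymous.
Codon 2: CAC His / AGG Arg — nonsynonymous.
Codon 3: AGG Arg / GAU Asp — nonsynonymous.
Codon 4: ACG Thr / ACG Thr — identical.
Codon 5: UCU Ser / UCU Ser — identical.
Codon 6: GCA Ala / GCG Ala — synonymous.
Codon 7: GAC Asp / GAU Asp — synonymous.
Nonsynonymous differences: 3.

3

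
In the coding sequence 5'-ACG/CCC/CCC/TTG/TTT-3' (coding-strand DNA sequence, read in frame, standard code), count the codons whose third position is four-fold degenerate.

3

Codon 1 ACG (Thr): third position 4-fold.
Codon 2 CCC (Pro): third position 4-fold.
Codon 3 CCC (Pro): third position 4-fold.
Codon 4 TTG (Leu): third position 2-fold.
Codon 5 TTT (Phe): third position 2-fold.
Four-fold degenerate third positions: 3.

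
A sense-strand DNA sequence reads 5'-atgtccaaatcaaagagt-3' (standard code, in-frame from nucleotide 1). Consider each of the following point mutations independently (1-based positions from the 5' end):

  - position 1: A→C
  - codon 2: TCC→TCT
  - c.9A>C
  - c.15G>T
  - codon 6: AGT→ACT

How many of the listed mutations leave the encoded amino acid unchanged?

1

Codon 1: ATG (Met) → CTG (Leu) — missense.
Codon 2: TCC (Ser) → TCT (Ser) — synonymous.
Codon 3: AAA (Lys) → AAC (Asn) — missense.
Codon 5: AAG (Lys) → AAT (Asn) — missense.
Codon 6: AGT (Ser) → ACT (Thr) — missense.
Synonymous: 1 of 5.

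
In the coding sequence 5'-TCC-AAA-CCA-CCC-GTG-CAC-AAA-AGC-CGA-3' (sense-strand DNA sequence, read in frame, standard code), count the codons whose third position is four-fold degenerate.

5

Codon 1 TCC (Ser): third position 4-fold.
Codon 2 AAA (Lys): third position 2-fold.
Codon 3 CCA (Pro): third position 4-fold.
Codon 4 CCC (Pro): third position 4-fold.
Codon 5 GTG (Val): third position 4-fold.
Codon 6 CAC (His): third position 2-fold.
Codon 7 AAA (Lys): third position 2-fold.
Codon 8 AGC (Ser): third position 2-fold.
Codon 9 CGA (Arg): third position 4-fold.
Four-fold degenerate third positions: 5.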